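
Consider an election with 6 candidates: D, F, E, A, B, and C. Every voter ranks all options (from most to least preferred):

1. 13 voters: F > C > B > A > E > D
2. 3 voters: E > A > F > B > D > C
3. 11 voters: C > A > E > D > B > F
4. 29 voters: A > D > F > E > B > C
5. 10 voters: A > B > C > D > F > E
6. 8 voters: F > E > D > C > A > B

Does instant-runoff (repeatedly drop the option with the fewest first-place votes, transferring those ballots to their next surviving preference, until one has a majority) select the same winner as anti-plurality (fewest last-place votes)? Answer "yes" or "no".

yes

Instant-runoff — R1 D 0, F 21, E 3, A 39, B 0, C 11 (A winner). Winner: A.
Anti-plurality — last-place votes: D 13, F 11, E 10, A 0, B 8, C 32. Winner: A.
The two methods agree.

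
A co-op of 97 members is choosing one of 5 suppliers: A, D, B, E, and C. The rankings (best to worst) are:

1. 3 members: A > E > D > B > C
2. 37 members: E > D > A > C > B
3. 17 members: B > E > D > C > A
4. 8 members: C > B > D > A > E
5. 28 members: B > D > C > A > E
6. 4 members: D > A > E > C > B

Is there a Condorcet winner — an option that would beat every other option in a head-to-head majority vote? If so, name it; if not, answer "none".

Checking pairwise contests:
D beats A 94–3.
B beats D 53–44.
C beats B 49–48.
B beats E 53–44.
D beats C 89–8.
Every option loses at least one head-to-head, so there is no Condorcet winner.

none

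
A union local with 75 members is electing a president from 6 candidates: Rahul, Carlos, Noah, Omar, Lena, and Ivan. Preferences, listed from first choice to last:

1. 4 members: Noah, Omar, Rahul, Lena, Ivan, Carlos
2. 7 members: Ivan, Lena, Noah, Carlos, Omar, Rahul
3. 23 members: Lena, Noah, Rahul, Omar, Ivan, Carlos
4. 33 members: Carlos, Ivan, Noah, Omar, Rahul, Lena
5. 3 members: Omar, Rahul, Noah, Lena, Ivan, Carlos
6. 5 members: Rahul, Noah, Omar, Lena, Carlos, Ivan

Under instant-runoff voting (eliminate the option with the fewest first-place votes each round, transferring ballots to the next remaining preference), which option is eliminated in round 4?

Round 1: Rahul 5, Carlos 33, Noah 4, Omar 3, Lena 23, Ivan 7. Eliminate Omar.
Round 2: Rahul 8, Carlos 33, Noah 4, Lena 23, Ivan 7. Eliminate Noah.
Round 3: Rahul 12, Carlos 33, Lena 23, Ivan 7. Eliminate Ivan.
Round 4: Rahul 12, Carlos 33, Lena 30. Eliminate Rahul.

Rahul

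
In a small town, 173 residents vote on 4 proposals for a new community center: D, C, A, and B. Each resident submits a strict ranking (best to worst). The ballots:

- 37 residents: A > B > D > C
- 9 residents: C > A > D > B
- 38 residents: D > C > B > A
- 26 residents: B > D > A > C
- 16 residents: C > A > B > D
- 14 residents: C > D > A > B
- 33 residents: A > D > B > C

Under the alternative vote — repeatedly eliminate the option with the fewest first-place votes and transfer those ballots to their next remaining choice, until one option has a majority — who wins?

Round 1: D 38, C 39, A 70, B 26. Eliminate B.
Round 2: D 64, C 39, A 70. Eliminate C.
Round 3: D 78, A 95. A has a majority.

A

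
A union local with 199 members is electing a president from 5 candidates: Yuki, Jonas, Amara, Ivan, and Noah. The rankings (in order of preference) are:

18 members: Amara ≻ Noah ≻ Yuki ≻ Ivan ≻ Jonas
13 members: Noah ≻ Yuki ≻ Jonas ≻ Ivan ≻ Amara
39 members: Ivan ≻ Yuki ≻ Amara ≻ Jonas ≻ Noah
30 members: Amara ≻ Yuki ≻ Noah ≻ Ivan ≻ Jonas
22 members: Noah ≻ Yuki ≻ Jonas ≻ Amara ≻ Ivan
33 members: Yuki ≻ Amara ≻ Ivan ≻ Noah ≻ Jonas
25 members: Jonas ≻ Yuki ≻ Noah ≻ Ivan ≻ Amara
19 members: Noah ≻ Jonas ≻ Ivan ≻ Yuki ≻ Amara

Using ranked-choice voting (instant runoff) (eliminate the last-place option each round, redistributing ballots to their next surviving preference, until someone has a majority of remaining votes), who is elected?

Round 1: Yuki 33, Jonas 25, Amara 48, Ivan 39, Noah 54. Eliminate Jonas.
Round 2: Yuki 58, Amara 48, Ivan 39, Noah 54. Eliminate Ivan.
Round 3: Yuki 97, Amara 48, Noah 54. Eliminate Amara.
Round 4: Yuki 127, Noah 72. Yuki has a majority.

Yuki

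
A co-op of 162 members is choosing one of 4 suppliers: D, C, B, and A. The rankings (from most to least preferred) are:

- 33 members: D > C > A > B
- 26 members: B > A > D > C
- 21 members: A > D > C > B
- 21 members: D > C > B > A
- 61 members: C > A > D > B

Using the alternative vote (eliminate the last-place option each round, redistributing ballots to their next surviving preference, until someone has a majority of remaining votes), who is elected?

Round 1: D 54, C 61, B 26, A 21. Eliminate A.
Round 2: D 75, C 61, B 26. Eliminate B.
Round 3: D 101, C 61. D has a majority.

D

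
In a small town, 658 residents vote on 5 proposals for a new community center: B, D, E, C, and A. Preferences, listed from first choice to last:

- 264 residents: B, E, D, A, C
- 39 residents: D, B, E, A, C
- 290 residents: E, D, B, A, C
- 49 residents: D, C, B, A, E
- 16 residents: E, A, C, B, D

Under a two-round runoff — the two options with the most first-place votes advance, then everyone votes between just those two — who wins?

Round 1 first-place votes: B 264, D 88, E 306, C 0, A 0.
E and B advance.
Runoff: E is preferred to B by 306 voters; B by 352.
B wins the runoff.

B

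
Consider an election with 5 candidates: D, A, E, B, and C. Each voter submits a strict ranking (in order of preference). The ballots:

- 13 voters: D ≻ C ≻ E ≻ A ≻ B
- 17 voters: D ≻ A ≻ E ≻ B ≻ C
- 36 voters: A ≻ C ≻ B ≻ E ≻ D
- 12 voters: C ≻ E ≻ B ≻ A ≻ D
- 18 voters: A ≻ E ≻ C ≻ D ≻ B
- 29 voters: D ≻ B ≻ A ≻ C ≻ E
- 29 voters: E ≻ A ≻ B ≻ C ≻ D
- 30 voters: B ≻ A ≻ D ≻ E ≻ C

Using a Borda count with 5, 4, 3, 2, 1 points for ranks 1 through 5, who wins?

A

D: 13·5 + 17·5 + 36·1 + 12·1 + 18·2 + 29·5 + 29·1 + 30·3 = 498
A: 13·2 + 17·4 + 36·5 + 12·2 + 18·5 + 29·3 + 29·4 + 30·4 = 711
E: 13·3 + 17·3 + 36·2 + 12·4 + 18·4 + 29·1 + 29·5 + 30·2 = 516
B: 13·1 + 17·2 + 36·3 + 12·3 + 18·1 + 29·4 + 29·3 + 30·5 = 562
C: 13·4 + 17·1 + 36·4 + 12·5 + 18·3 + 29·2 + 29·2 + 30·1 = 473
A has the highest Borda score (711).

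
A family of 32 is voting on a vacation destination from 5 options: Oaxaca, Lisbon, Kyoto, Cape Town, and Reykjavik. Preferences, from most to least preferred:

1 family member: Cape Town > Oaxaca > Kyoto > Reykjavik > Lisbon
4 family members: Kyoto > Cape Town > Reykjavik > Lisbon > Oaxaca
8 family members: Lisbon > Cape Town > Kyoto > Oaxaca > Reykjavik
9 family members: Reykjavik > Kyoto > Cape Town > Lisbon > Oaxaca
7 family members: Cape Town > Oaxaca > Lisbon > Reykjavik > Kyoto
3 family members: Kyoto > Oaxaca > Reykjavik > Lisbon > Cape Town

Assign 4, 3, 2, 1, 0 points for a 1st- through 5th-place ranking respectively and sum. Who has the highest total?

Oaxaca: 1·3 + 4·0 + 8·1 + 9·0 + 7·3 + 3·3 = 41
Lisbon: 1·0 + 4·1 + 8·4 + 9·1 + 7·2 + 3·1 = 62
Kyoto: 1·2 + 4·4 + 8·2 + 9·3 + 7·0 + 3·4 = 73
Cape Town: 1·4 + 4·3 + 8·3 + 9·2 + 7·4 + 3·0 = 86
Reykjavik: 1·1 + 4·2 + 8·0 + 9·4 + 7·1 + 3·2 = 58
Cape Town has the highest Borda score (86).

Cape Town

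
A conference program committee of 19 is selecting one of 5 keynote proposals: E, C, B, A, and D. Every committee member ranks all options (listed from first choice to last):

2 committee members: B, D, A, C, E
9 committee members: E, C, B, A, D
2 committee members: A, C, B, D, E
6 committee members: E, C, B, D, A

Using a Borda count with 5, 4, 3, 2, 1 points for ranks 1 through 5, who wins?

E

E: 2·1 + 9·5 + 2·1 + 6·5 = 79
C: 2·2 + 9·4 + 2·4 + 6·4 = 72
B: 2·5 + 9·3 + 2·3 + 6·3 = 61
A: 2·3 + 9·2 + 2·5 + 6·1 = 40
D: 2·4 + 9·1 + 2·2 + 6·2 = 33
E has the highest Borda score (79).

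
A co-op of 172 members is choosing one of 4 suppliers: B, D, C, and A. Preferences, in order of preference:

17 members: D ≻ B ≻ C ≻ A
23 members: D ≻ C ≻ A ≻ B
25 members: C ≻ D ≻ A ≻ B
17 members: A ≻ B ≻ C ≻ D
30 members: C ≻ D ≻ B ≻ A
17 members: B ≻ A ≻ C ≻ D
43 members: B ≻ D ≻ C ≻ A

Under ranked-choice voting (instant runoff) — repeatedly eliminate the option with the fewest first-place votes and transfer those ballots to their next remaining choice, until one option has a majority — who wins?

B

Round 1: B 60, D 40, C 55, A 17. Eliminate A.
Round 2: B 77, D 40, C 55. Eliminate D.
Round 3: B 94, C 78. B has a majority.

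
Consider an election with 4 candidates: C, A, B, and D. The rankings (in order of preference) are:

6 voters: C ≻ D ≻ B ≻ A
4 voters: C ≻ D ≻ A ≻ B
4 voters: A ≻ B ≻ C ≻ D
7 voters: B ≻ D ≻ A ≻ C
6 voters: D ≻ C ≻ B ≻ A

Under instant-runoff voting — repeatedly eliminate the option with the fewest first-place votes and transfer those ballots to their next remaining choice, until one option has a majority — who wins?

Round 1: C 10, A 4, B 7, D 6. Eliminate A.
Round 2: C 10, B 11, D 6. Eliminate D.
Round 3: C 16, B 11. C has a majority.

C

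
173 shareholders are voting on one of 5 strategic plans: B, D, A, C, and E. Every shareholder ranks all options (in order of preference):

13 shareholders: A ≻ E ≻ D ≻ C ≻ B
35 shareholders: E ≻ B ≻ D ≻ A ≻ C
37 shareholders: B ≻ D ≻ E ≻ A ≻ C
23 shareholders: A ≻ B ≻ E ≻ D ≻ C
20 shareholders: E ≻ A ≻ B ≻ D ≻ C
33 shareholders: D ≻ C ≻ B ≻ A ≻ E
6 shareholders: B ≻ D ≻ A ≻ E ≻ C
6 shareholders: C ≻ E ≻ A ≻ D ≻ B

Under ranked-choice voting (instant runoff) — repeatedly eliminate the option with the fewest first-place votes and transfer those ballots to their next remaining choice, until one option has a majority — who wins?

B

Round 1: B 43, D 33, A 36, C 6, E 55. Eliminate C.
Round 2: B 43, D 33, A 36, E 61. Eliminate D.
Round 3: B 76, A 36, E 61. Eliminate A.
Round 4: B 99, E 74. B has a majority.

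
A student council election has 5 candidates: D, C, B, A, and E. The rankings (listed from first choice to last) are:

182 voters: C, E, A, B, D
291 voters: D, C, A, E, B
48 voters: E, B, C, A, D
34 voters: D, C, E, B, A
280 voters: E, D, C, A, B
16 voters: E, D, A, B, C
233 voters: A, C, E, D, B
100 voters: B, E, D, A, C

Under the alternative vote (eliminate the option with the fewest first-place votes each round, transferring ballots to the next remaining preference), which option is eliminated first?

Round 1: D 325, C 182, B 100, A 233, E 344. Eliminate B.

B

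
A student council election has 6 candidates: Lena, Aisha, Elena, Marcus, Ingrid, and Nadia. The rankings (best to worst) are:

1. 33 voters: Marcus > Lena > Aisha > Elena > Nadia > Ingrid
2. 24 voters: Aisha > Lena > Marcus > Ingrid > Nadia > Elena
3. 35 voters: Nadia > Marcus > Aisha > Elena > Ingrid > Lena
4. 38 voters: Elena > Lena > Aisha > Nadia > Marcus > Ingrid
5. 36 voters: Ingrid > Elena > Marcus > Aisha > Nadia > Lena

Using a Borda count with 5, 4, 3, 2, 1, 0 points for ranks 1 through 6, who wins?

Marcus

Lena: 33·4 + 24·4 + 35·0 + 38·4 + 36·0 = 380
Aisha: 33·3 + 24·5 + 35·3 + 38·3 + 36·2 = 510
Elena: 33·2 + 24·0 + 35·2 + 38·5 + 36·4 = 470
Marcus: 33·5 + 24·3 + 35·4 + 38·1 + 36·3 = 523
Ingrid: 33·0 + 24·2 + 35·1 + 38·0 + 36·5 = 263
Nadia: 33·1 + 24·1 + 35·5 + 38·2 + 36·1 = 344
Marcus has the highest Borda score (523).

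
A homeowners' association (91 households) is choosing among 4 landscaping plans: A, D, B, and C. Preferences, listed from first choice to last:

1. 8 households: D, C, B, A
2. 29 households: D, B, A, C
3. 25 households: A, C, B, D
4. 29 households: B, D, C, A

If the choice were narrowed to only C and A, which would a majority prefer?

Voters preferring C to A: 37; preferring A to C: 54.
A wins the head-to-head.

A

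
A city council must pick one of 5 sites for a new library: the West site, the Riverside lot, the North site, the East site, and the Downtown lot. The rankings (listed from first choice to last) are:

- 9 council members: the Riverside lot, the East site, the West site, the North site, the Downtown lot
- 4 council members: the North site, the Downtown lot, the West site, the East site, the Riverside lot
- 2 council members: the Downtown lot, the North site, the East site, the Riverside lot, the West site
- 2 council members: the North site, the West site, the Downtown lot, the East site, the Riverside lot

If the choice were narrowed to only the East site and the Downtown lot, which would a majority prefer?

Voters preferring the East site to the Downtown lot: 9; preferring the Downtown lot to the East site: 8.
the East site wins the head-to-head.

the East site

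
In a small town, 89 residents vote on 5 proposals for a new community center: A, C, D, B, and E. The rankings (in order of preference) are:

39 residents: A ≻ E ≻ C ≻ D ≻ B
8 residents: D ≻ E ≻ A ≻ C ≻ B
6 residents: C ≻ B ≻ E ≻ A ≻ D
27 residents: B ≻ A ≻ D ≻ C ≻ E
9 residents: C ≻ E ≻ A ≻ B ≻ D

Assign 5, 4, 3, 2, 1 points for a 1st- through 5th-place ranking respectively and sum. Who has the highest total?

A

A: 39·5 + 8·3 + 6·2 + 27·4 + 9·3 = 366
C: 39·3 + 8·2 + 6·5 + 27·2 + 9·5 = 262
D: 39·2 + 8·5 + 6·1 + 27·3 + 9·1 = 214
B: 39·1 + 8·1 + 6·4 + 27·5 + 9·2 = 224
E: 39·4 + 8·4 + 6·3 + 27·1 + 9·4 = 269
A has the highest Borda score (366).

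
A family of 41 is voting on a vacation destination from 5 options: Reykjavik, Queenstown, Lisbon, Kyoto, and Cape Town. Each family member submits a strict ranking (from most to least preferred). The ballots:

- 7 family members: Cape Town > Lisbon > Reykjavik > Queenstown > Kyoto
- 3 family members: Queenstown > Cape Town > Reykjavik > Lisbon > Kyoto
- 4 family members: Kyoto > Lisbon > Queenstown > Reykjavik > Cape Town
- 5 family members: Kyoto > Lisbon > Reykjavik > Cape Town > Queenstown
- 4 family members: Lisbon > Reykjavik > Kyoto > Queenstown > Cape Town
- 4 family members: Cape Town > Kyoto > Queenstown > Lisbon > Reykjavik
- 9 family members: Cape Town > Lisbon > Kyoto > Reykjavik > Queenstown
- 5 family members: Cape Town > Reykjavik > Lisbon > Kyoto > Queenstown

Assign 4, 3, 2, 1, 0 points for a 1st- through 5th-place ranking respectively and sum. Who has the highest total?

Reykjavik: 7·2 + 3·2 + 4·1 + 5·2 + 4·3 + 4·0 + 9·1 + 5·3 = 70
Queenstown: 7·1 + 3·4 + 4·2 + 5·0 + 4·1 + 4·2 + 9·0 + 5·0 = 39
Lisbon: 7·3 + 3·1 + 4·3 + 5·3 + 4·4 + 4·1 + 9·3 + 5·2 = 108
Kyoto: 7·0 + 3·0 + 4·4 + 5·4 + 4·2 + 4·3 + 9·2 + 5·1 = 79
Cape Town: 7·4 + 3·3 + 4·0 + 5·1 + 4·0 + 4·4 + 9·4 + 5·4 = 114
Cape Town has the highest Borda score (114).

Cape Town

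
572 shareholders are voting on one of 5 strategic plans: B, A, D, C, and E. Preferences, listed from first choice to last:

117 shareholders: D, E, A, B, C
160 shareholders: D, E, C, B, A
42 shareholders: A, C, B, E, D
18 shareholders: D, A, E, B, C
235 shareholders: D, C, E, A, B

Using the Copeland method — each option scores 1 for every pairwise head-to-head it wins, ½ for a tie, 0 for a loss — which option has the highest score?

D

B: loses to A, D, C, and E → score 0.
A: beats B; loses to D, C, and E → score 1.
D: beats B, A, C, and E → score 4.
C: beats B and A; loses to D and E → score 2.
E: beats B, A, and C; loses to D → score 3.
D has the best pairwise record.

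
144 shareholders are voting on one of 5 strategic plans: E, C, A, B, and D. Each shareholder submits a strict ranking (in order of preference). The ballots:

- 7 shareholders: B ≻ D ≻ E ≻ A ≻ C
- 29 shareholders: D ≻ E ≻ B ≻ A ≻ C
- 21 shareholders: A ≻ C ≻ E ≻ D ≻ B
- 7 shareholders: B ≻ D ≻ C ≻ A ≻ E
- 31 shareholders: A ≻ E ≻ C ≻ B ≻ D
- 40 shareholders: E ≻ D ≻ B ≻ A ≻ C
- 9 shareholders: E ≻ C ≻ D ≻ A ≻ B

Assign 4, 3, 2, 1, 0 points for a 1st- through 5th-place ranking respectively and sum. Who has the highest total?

E: 7·2 + 29·3 + 21·2 + 7·0 + 31·3 + 40·4 + 9·4 = 432
C: 7·0 + 29·0 + 21·3 + 7·2 + 31·2 + 40·0 + 9·3 = 166
A: 7·1 + 29·1 + 21·4 + 7·1 + 31·4 + 40·1 + 9·1 = 300
B: 7·4 + 29·2 + 21·0 + 7·4 + 31·1 + 40·2 + 9·0 = 225
D: 7·3 + 29·4 + 21·1 + 7·3 + 31·0 + 40·3 + 9·2 = 317
E has the highest Borda score (432).

E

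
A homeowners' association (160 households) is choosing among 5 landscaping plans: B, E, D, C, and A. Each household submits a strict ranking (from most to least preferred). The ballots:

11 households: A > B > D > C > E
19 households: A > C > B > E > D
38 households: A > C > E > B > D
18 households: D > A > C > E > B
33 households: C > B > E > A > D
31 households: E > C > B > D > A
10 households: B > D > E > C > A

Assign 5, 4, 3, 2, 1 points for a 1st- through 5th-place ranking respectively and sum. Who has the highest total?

C

B: 11·4 + 19·3 + 38·2 + 18·1 + 33·4 + 31·3 + 10·5 = 470
E: 11·1 + 19·2 + 38·3 + 18·2 + 33·3 + 31·5 + 10·3 = 483
D: 11·3 + 19·1 + 38·1 + 18·5 + 33·1 + 31·2 + 10·4 = 315
C: 11·2 + 19·4 + 38·4 + 18·3 + 33·5 + 31·4 + 10·2 = 613
A: 11·5 + 19·5 + 38·5 + 18·4 + 33·2 + 31·1 + 10·1 = 519
C has the highest Borda score (613).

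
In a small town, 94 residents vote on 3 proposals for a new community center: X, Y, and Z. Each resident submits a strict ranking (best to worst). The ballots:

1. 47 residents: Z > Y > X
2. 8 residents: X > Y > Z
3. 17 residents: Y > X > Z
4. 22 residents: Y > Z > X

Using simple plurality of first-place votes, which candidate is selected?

Z

First-place votes: X 8, Y 39, Z 47.
Z has the most first-place votes.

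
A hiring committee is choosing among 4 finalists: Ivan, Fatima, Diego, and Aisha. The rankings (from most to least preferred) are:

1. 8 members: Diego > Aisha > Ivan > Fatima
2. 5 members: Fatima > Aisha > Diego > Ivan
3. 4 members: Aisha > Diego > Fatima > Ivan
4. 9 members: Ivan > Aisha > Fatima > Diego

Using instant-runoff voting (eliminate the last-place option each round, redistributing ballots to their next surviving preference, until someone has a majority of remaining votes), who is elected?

Diego

Round 1: Ivan 9, Fatima 5, Diego 8, Aisha 4. Eliminate Aisha.
Round 2: Ivan 9, Fatima 5, Diego 12. Eliminate Fatima.
Round 3: Ivan 9, Diego 17. Diego has a majority.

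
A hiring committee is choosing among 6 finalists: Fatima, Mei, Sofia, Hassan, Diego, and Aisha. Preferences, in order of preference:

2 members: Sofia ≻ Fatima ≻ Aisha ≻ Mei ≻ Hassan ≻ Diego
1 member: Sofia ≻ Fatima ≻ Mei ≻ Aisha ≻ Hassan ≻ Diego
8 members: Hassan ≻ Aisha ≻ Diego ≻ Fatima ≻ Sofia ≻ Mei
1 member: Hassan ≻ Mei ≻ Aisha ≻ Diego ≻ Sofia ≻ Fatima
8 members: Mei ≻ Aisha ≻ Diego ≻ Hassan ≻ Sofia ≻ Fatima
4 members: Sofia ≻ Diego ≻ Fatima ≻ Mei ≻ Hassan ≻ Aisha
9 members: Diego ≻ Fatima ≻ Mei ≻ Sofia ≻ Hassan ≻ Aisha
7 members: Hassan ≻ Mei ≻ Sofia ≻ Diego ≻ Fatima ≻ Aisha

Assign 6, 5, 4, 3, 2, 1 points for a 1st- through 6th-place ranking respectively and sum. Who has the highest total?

Fatima: 2·5 + 1·5 + 8·3 + 1·1 + 8·1 + 4·4 + 9·5 + 7·2 = 123
Mei: 2·3 + 1·4 + 8·1 + 1·5 + 8·6 + 4·3 + 9·4 + 7·5 = 154
Sofia: 2·6 + 1·6 + 8·2 + 1·2 + 8·2 + 4·6 + 9·3 + 7·4 = 131
Hassan: 2·2 + 1·2 + 8·6 + 1·6 + 8·3 + 4·2 + 9·2 + 7·6 = 152
Diego: 2·1 + 1·1 + 8·4 + 1·3 + 8·4 + 4·5 + 9·6 + 7·3 = 165
Aisha: 2·4 + 1·3 + 8·5 + 1·4 + 8·5 + 4·1 + 9·1 + 7·1 = 115
Diego has the highest Borda score (165).

Diego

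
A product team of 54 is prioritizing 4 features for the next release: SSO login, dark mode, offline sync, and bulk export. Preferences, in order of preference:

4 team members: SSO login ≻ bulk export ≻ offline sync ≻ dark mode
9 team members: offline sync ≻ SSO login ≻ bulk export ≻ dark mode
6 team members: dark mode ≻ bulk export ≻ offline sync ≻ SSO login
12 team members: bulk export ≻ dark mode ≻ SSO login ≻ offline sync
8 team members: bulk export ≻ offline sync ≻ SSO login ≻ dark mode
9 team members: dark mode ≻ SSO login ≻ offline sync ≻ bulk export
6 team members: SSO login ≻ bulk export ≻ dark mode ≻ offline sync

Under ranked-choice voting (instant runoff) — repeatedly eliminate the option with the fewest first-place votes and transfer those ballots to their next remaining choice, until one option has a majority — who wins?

SSO login

Round 1: SSO login 10, dark mode 15, offline sync 9, bulk export 20. Eliminate offline sync.
Round 2: SSO login 19, dark mode 15, bulk export 20. Eliminate dark mode.
Round 3: SSO login 28, bulk export 26. SSO login has a majority.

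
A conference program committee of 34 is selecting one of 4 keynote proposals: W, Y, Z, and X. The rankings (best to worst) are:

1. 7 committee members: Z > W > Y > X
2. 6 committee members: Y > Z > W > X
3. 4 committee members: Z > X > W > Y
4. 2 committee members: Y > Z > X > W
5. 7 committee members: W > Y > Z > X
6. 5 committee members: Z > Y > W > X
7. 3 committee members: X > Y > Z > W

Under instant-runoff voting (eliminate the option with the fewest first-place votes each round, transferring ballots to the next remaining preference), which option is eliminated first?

X

Round 1: W 7, Y 8, Z 16, X 3. Eliminate X.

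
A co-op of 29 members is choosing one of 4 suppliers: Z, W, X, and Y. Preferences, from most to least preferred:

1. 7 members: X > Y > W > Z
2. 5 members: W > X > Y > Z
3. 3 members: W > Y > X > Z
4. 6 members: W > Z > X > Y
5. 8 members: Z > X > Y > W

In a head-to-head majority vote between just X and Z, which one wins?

X

Voters preferring X to Z: 15; preferring Z to X: 14.
X wins the head-to-head.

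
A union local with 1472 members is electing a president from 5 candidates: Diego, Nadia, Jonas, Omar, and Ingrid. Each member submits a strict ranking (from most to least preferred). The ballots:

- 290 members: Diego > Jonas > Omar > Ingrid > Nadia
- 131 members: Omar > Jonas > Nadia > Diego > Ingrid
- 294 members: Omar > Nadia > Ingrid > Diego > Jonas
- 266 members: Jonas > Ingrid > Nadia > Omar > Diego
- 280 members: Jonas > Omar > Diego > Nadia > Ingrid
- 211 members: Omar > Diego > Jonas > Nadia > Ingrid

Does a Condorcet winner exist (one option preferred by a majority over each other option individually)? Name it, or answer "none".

none

Checking pairwise contests:
Omar beats Diego 1182–290.
Diego beats Nadia 781–691.
Diego beats Jonas 795–677.
Jonas beats Omar 836–636.
Diego beats Ingrid 912–560.
Every option loses at least one head-to-head, so there is no Condorcet winner.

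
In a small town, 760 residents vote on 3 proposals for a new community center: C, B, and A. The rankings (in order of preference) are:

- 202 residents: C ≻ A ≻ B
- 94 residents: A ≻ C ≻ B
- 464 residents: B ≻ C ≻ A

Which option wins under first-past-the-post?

B

First-place votes: C 202, B 464, A 94.
B has the most first-place votes.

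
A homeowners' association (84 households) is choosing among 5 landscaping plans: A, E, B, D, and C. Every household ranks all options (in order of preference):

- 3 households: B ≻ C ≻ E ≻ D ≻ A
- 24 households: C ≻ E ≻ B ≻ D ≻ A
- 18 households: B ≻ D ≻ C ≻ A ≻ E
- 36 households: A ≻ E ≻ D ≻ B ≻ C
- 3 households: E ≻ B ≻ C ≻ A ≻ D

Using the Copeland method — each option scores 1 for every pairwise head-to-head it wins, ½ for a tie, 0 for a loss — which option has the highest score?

A: beats E; loses to B, D, and C → score 1.
E: beats B and D; loses to A and C → score 2.
B: beats A, D, and C; loses to E → score 3.
D: beats A and C; loses to E and B → score 2.
C: beats A and E; loses to B and D → score 2.
B has the best pairwise record.

B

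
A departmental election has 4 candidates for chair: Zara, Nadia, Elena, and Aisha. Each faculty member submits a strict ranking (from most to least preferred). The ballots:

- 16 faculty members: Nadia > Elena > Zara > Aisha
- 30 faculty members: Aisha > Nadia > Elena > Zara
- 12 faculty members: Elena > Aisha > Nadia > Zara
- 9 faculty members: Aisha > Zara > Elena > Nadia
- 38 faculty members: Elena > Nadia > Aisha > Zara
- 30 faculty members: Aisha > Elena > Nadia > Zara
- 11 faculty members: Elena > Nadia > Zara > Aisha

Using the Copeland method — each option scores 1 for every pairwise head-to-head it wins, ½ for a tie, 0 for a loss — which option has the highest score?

Elena

Zara: loses to Nadia, Elena, and Aisha → score 0.
Nadia: beats Zara; loses to Elena and Aisha → score 1.
Elena: beats Zara, Nadia, and Aisha → score 3.
Aisha: beats Zara and Nadia; loses to Elena → score 2.
Elena has the best pairwise record.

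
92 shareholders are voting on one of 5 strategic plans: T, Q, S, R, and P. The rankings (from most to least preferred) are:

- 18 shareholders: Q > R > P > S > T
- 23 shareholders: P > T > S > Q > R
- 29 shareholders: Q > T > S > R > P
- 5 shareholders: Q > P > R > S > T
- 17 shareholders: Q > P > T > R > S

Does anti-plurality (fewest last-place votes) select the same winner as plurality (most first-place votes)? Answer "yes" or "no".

Anti-plurality — last-place votes: T 23, Q 0, S 17, R 23, P 29. Winner: Q.
Plurality — first-place votes: T 0, Q 69, S 0, R 0, P 23. Winner: Q.
The two methods agree.

yes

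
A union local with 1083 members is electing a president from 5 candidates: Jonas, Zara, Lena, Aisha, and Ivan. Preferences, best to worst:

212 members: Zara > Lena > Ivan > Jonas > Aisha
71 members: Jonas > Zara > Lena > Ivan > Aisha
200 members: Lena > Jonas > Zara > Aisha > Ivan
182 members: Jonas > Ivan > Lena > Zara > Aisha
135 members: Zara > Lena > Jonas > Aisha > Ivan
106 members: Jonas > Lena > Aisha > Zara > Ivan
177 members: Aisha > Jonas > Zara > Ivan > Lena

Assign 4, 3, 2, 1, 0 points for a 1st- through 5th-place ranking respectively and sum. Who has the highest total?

Jonas

Jonas: 212·1 + 71·4 + 200·3 + 182·4 + 135·2 + 106·4 + 177·3 = 3049
Zara: 212·4 + 71·3 + 200·2 + 182·1 + 135·4 + 106·1 + 177·2 = 2643
Lena: 212·3 + 71·2 + 200·4 + 182·2 + 135·3 + 106·3 + 177·0 = 2665
Aisha: 212·0 + 71·0 + 200·1 + 182·0 + 135·1 + 106·2 + 177·4 = 1255
Ivan: 212·2 + 71·1 + 200·0 + 182·3 + 135·0 + 106·0 + 177·1 = 1218
Jonas has the highest Borda score (3049).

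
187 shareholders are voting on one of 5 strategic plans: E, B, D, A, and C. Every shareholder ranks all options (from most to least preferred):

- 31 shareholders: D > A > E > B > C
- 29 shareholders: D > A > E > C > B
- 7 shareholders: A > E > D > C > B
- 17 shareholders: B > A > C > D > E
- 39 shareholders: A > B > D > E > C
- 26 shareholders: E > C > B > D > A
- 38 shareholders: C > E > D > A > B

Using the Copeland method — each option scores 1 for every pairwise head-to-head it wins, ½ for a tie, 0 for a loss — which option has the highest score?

D

E: beats B and C; loses to D and A → score 2.
B: loses to E, D, A, and C → score 0.
D: beats E, B, A, and C → score 4.
A: beats E, B, and C; loses to D → score 3.
C: beats B; loses to E, D, and A → score 1.
D has the best pairwise record.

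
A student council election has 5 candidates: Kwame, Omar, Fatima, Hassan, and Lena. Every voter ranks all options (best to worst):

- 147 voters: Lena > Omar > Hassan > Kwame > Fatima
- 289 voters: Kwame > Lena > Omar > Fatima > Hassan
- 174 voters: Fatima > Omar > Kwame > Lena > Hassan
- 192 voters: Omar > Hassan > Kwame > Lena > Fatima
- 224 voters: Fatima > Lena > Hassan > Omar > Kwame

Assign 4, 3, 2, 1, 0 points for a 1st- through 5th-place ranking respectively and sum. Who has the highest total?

Omar

Kwame: 147·1 + 289·4 + 174·2 + 192·2 + 224·0 = 2035
Omar: 147·3 + 289·2 + 174·3 + 192·4 + 224·1 = 2533
Fatima: 147·0 + 289·1 + 174·4 + 192·0 + 224·4 = 1881
Hassan: 147·2 + 289·0 + 174·0 + 192·3 + 224·2 = 1318
Lena: 147·4 + 289·3 + 174·1 + 192·1 + 224·3 = 2493
Omar has the highest Borda score (2533).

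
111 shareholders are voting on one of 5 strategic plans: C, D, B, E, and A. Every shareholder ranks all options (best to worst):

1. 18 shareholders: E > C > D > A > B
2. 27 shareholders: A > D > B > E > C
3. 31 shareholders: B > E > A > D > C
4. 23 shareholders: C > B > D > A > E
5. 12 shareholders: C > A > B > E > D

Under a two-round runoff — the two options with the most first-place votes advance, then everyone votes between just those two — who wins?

B

Round 1 first-place votes: C 35, D 0, B 31, E 18, A 27.
C and B advance.
Runoff: C is preferred to B by 53 voters; B by 58.
B wins the runoff.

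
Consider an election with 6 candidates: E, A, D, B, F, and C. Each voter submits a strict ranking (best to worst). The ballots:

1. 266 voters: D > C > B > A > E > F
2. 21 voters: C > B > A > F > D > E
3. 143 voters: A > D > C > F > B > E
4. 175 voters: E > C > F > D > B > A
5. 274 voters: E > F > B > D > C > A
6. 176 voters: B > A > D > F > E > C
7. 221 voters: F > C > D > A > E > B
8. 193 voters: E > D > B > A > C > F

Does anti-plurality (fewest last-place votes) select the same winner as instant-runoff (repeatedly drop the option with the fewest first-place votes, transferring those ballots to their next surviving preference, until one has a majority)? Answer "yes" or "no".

Anti-plurality — last-place votes: E 164, A 449, D 0, B 221, F 459, C 176. Winner: D.
Instant-runoff — R1 E 642, A 143, D 266, B 176, F 221, C 21 (C out); R2 E 642, A 143, D 266, B 197, F 221 (A out); R3 E 642, D 409, B 197, F 221 (B out); R4 E 642, D 585, F 242 (F out); R5 E 642, D 827 (D winner). Winner: D.
The two methods agree.

yes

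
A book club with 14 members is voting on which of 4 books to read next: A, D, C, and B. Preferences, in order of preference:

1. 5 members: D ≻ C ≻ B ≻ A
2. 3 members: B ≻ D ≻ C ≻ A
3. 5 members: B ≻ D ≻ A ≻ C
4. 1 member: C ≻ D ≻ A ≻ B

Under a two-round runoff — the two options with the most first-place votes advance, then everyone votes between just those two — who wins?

Round 1 first-place votes: A 0, D 5, C 1, B 8.
B and D advance.
Runoff: B is preferred to D by 8 voters; D by 6.
B wins the runoff.

B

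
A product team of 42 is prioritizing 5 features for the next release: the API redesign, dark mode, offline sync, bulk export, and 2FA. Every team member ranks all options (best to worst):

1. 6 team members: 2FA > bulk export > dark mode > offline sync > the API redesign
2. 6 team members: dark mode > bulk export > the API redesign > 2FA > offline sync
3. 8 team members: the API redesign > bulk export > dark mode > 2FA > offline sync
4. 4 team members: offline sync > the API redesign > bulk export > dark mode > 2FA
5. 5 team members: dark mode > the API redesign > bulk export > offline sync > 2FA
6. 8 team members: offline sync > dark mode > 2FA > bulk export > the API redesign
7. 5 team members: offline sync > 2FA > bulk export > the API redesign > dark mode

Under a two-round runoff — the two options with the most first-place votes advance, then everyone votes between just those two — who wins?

Round 1 first-place votes: the API redesign 8, dark mode 11, offline sync 17, bulk export 0, 2FA 6.
offline sync and dark mode advance.
Runoff: offline sync is preferred to dark mode by 17 voters; dark mode by 25.
dark mode wins the runoff.

dark mode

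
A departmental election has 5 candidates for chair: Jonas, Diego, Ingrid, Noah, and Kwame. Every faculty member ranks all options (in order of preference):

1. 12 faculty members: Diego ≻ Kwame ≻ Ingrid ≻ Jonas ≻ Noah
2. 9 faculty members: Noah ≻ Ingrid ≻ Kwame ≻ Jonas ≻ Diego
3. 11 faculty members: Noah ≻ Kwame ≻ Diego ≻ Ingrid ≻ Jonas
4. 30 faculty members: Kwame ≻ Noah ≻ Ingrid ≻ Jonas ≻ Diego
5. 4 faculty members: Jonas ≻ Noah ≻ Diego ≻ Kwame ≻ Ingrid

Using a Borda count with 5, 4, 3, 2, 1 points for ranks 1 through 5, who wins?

Kwame

Jonas: 12·2 + 9·2 + 11·1 + 30·2 + 4·5 = 133
Diego: 12·5 + 9·1 + 11·3 + 30·1 + 4·3 = 144
Ingrid: 12·3 + 9·4 + 11·2 + 30·3 + 4·1 = 188
Noah: 12·1 + 9·5 + 11·5 + 30·4 + 4·4 = 248
Kwame: 12·4 + 9·3 + 11·4 + 30·5 + 4·2 = 277
Kwame has the highest Borda score (277).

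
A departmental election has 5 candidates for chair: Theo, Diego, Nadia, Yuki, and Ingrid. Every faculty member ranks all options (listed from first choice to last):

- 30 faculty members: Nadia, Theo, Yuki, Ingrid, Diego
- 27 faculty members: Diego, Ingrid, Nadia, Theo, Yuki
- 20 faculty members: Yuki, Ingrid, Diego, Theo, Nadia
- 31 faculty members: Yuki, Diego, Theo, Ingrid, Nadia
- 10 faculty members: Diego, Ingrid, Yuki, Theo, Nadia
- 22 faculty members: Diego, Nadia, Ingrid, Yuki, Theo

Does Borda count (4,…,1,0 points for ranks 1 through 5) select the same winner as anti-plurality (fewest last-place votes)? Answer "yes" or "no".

Borda — scores: Theo 209, Diego 369, Nadia 240, Yuki 306, Ingrid 276. Winner: Diego.
Anti-plurality — last-place votes: Theo 22, Diego 30, Nadia 61, Yuki 27, Ingrid 0. Winner: Ingrid.
The two methods disagree.

no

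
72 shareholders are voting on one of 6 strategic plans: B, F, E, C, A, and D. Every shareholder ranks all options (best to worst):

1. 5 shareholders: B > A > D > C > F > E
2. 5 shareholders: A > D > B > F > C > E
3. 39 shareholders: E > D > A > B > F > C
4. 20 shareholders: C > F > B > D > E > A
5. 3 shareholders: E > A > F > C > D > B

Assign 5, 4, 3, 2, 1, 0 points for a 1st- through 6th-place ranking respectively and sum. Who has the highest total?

B: 5·5 + 5·3 + 39·2 + 20·3 + 3·0 = 178
F: 5·1 + 5·2 + 39·1 + 20·4 + 3·3 = 143
E: 5·0 + 5·0 + 39·5 + 20·1 + 3·5 = 230
C: 5·2 + 5·1 + 39·0 + 20·5 + 3·2 = 121
A: 5·4 + 5·5 + 39·3 + 20·0 + 3·4 = 174
D: 5·3 + 5·4 + 39·4 + 20·2 + 3·1 = 234
D has the highest Borda score (234).

D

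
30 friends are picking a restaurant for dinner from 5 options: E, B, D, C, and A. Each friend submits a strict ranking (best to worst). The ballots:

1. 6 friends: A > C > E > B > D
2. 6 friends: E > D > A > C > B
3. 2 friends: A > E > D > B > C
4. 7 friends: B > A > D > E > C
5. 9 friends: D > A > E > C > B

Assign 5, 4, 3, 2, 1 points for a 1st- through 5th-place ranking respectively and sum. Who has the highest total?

A

E: 6·3 + 6·5 + 2·4 + 7·2 + 9·3 = 97
B: 6·2 + 6·1 + 2·2 + 7·5 + 9·1 = 66
D: 6·1 + 6·4 + 2·3 + 7·3 + 9·5 = 102
C: 6·4 + 6·2 + 2·1 + 7·1 + 9·2 = 63
A: 6·5 + 6·3 + 2·5 + 7·4 + 9·4 = 122
A has the highest Borda score (122).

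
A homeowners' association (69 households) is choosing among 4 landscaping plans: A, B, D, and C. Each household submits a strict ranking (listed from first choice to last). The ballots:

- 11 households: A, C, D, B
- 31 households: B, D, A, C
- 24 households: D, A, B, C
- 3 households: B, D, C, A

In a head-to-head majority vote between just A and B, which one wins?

A

Voters preferring A to B: 35; preferring B to A: 34.
A wins the head-to-head.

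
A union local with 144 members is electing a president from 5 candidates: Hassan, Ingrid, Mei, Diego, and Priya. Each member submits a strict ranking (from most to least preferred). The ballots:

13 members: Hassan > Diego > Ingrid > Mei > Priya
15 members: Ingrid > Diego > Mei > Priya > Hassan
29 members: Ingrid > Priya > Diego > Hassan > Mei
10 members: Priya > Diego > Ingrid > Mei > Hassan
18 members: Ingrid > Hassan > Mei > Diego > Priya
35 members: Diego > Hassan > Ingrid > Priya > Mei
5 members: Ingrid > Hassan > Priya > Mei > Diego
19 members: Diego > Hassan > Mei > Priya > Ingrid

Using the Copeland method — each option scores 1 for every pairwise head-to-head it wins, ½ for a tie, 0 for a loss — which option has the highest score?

Diego

Hassan: beats Mei and Priya; loses to Ingrid and Diego → score 2.
Ingrid: beats Hassan, Mei, and Priya; loses to Diego → score 3.
Mei: loses to Hassan, Ingrid, Diego, and Priya → score 0.
Diego: beats Hassan, Ingrid, Mei, and Priya → score 4.
Priya: beats Mei; loses to Hassan, Ingrid, and Diego → score 1.
Diego has the best pairwise record.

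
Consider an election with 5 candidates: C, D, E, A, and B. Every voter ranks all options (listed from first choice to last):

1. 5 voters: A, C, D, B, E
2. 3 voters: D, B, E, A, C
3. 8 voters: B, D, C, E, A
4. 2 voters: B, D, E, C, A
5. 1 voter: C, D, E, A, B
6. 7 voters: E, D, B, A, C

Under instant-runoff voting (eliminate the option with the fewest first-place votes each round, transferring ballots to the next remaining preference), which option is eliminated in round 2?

D

Round 1: C 1, D 3, E 7, A 5, B 10. Eliminate C.
Round 2: D 4, E 7, A 5, B 10. Eliminate D.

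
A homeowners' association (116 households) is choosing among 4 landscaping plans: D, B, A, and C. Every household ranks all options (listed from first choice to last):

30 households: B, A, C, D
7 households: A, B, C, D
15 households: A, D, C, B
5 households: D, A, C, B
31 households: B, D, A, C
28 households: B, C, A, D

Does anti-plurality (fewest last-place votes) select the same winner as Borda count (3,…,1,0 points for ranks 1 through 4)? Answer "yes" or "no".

no

Anti-plurality — last-place votes: D 65, B 20, A 0, C 31. Winner: A.
Borda — scores: D 107, B 281, A 195, C 113. Winner: B.
The two methods disagree.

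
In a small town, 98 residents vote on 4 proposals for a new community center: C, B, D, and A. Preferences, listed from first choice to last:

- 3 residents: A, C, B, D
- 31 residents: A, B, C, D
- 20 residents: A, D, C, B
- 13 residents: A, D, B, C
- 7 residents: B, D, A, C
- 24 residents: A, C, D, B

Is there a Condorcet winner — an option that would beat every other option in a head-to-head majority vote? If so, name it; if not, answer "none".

A

A vs C: 98–0 for A.
A vs B: 91–7 for A.
A vs D: 91–7 for A.
A beats every other option head-to-head.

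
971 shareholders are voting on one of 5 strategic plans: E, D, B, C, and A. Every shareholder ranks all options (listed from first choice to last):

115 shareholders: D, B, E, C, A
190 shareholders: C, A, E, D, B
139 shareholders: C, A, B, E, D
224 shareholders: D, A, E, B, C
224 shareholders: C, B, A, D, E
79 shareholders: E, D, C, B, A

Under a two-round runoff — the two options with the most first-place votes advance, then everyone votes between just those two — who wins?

C

Round 1 first-place votes: E 79, D 339, B 0, C 553, A 0.
C and D advance.
Runoff: C is preferred to D by 553 voters; D by 418.
C wins the runoff.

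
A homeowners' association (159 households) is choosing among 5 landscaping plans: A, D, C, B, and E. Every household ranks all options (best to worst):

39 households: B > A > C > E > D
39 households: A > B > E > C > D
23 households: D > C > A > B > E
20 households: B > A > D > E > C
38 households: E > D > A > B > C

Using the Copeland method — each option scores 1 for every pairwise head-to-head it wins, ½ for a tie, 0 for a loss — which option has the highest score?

A: beats D, C, B, and E → score 4.
D: beats C; loses to A, B, and E → score 1.
C: loses to A, D, B, and E → score 0.
B: beats D, C, and E; loses to A → score 3.
E: beats D and C; loses to A and B → score 2.
A has the best pairwise record.

A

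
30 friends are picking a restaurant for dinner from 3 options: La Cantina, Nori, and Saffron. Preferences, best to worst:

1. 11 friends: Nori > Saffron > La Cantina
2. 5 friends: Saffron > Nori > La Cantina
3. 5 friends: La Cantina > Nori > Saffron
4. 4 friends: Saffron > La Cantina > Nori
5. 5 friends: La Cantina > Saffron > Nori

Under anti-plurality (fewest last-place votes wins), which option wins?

Last-place votes: La Cantina 16, Nori 9, Saffron 5.
Saffron is ranked last by the fewest voters, so Saffron wins.

Saffron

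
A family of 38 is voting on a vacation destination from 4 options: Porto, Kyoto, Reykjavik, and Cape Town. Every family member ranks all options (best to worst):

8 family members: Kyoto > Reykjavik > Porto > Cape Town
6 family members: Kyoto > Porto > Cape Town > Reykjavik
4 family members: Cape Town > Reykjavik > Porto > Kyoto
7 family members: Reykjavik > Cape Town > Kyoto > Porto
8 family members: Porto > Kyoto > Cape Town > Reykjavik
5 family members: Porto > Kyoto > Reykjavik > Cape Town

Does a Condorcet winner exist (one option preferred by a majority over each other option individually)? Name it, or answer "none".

Kyoto vs Porto: 21–17 for Kyoto.
Kyoto vs Reykjavik: 27–11 for Kyoto.
Kyoto vs Cape Town: 27–11 for Kyoto.
Kyoto beats every other option head-to-head.

Kyoto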